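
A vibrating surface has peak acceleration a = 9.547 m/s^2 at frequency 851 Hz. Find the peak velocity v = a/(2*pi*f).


omega = 2*pi*f = 2*pi*851 = 5346.99 rad/s
v = a / omega = 9.547 / 5346.99 = 0.0017855 m/s


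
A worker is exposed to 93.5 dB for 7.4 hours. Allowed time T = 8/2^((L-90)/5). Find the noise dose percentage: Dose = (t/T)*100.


T_allowed = 8 / 2^((93.5 - 90)/5) = 4.92458 hr
Dose = 7.4 / 4.92458 * 100 = 150.27 %


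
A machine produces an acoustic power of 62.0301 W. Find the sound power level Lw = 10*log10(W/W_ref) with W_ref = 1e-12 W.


W / W_ref = 62.0301 / 1e-12 = 6.20301e+13
Lw = 10 * log10(6.20301e+13) = 137.93 dB


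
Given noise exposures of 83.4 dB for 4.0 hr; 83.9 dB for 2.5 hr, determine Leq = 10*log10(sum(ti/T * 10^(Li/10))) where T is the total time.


T_total = 4.0 + 2.5 = 6.5 hr
(4.0/6.5) * 10^(83.4/10) = 1.34631e+08
(2.5/6.5) * 10^(83.9/10) = 9.44119e+07
Sum = 1.34631e+08 + 9.44119e+07 = 2.29043e+08
Leq = 10*log10(2.29043e+08) = 83.599 dB


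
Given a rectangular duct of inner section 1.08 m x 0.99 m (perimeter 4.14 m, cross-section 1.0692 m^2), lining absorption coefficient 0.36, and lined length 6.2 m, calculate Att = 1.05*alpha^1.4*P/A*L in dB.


alpha^1.4 = 0.36^1.4 = 0.239234
Attenuation rate = 1.05 * alpha^1.4 * P / A
= 1.05 * 0.239234 * 4.14 / 1.0692 = 0.972643 dB/m
Total Att = 0.972643 * 6.2 = 6.0304 dB


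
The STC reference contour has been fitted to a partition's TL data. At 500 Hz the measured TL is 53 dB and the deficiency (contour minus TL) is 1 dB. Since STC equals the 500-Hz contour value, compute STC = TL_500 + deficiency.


By ASTM E413, STC = value of the fitted reference contour at 500 Hz.
Contour value at 500 Hz = TL_500 + deficiency = 53 + 1 = 54
STC = 54


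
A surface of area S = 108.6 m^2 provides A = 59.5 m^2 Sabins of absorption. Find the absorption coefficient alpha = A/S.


Absorption coefficient = absorbed power / incident power
alpha = A / S = 59.5 / 108.6 = 0.54788


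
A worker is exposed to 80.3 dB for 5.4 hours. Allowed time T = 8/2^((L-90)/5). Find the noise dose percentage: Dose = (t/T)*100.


T_allowed = 8 / 2^((80.3 - 90)/5) = 30.6965 hr
Dose = 5.4 / 30.6965 * 100 = 17.592 %


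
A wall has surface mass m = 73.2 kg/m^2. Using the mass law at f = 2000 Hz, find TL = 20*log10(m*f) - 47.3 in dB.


m * f = 73.2 * 2000 = 146400
20*log10(146400) = 103.311 dB
TL = 103.311 - 47.3 = 56.011 dB


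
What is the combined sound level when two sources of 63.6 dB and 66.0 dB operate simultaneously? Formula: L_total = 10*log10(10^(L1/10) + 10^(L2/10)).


10^(63.6/10) = 2.29087e+06
10^(66.0/10) = 3.98107e+06
Sum = 2.29087e+06 + 3.98107e+06 = 6.27194e+06
L_total = 10*log10(6.27194e+06) = 67.974 dB


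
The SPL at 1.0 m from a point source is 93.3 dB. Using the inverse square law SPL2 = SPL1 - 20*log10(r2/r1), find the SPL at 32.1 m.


r2/r1 = 32.1/1.0 = 32.1
Correction = 20*log10(32.1) = 30.1301 dB
SPL2 = 93.3 - 30.1301 = 63.17 dB


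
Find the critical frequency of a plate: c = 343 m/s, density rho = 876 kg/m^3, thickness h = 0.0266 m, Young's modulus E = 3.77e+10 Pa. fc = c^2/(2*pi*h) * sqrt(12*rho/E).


12*rho/E = 12*876/3.77e+10 = 2.78833e-07
sqrt(12*rho/E) = sqrt(2.78833e-07) = 0.000528046
c^2/(2*pi*h) = 343^2/(2*pi*0.0266) = 703926
fc = 703926 * 0.000528046 = 371.71 Hz


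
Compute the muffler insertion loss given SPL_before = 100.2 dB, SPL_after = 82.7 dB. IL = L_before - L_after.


Insertion loss = SPL without muffler - SPL with muffler
IL = 100.2 - 82.7 = 17.5 dB


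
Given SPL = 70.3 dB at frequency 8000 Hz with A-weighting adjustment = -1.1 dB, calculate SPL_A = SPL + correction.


A-weighting table: 8000 Hz -> -1.1 dB correction
SPL_A = SPL + correction = 70.3 + (-1.1) = 69.2 dBA


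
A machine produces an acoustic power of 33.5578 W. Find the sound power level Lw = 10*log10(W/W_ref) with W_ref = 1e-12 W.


W / W_ref = 33.5578 / 1e-12 = 3.35578e+13
Lw = 10 * log10(3.35578e+13) = 135.26 dB


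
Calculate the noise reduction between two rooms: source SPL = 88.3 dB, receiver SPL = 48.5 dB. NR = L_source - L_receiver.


NR = L_source - L_receiver (difference between source and receiving room levels)
NR = 88.3 - 48.5 = 39.8 dB


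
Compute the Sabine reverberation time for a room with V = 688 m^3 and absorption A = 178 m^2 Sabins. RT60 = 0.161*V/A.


RT60 = 0.161 * 688 / 178 = 0.62229 s


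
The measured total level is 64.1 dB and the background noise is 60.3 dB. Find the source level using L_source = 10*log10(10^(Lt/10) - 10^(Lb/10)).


10^(64.1/10) = 2.5704e+06
10^(60.3/10) = 1.07152e+06
Difference = 2.5704e+06 - 1.07152e+06 = 1.49888e+06
L_source = 10*log10(1.49888e+06) = 61.758 dB


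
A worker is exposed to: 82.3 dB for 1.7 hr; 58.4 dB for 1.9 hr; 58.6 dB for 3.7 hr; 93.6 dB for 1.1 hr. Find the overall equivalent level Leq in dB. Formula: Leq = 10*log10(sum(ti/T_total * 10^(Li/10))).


T_total = 1.7 + 1.9 + 3.7 + 1.1 = 8.4 hr
(1.7/8.4) * 10^(82.3/10) = 3.43692e+07
(1.9/8.4) * 10^(58.4/10) = 156486
(3.7/8.4) * 10^(58.6/10) = 319097
(1.1/8.4) * 10^(93.6/10) = 2.99995e+08
Sum = 3.43692e+07 + 156486 + 319097 + 2.99995e+08 = 3.3484e+08
Leq = 10*log10(3.3484e+08) = 85.248 dB


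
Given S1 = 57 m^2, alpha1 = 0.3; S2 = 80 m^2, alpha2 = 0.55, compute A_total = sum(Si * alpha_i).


57 * 0.3 = 17.1
80 * 0.55 = 44
A_total = 17.1 + 44 = 61.1 m^2


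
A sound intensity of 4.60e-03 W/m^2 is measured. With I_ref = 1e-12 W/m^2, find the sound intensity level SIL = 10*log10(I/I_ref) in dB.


I / I_ref = 4.60e-03 / 1e-12 = 4.6e+09
SIL = 10 * log10(4.6e+09) = 96.628 dB


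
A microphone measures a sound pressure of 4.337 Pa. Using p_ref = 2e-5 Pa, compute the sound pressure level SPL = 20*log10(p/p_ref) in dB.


p / p_ref = 4.337 / 2e-5 = 216850
SPL = 20 * log10(216850) = 106.72 dB


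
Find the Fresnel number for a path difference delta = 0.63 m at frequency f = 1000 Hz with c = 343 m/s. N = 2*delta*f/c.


N = 2*delta*f/c = 2*delta/lambda, where lambda = c/f
lambda = 343 / 1000 = 0.343 m
N = 2 * 0.63 / 0.343 = 3.6735


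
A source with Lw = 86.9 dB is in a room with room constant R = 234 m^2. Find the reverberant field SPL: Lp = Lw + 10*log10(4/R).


4/R = 4/234 = 0.017094
Lp = 86.9 + 10*log10(0.017094) = 69.228 dB


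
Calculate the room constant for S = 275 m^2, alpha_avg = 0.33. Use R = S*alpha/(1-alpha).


R = 275 * 0.33 / (1 - 0.33) = 135.45 m^2


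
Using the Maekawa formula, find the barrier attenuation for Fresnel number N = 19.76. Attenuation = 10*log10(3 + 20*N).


3 + 20*N = 3 + 20*19.76 = 398.2
Att = 10*log10(398.2) = 26.001 dB


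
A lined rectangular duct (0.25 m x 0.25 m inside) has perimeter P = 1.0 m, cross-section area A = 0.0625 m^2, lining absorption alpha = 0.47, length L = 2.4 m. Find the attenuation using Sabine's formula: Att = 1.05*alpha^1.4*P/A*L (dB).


alpha^1.4 = 0.47^1.4 = 0.347486
Attenuation rate = 1.05 * alpha^1.4 * P / A
= 1.05 * 0.347486 * 1.0 / 0.0625 = 5.83776 dB/m
Total Att = 5.83776 * 2.4 = 14.011 dB


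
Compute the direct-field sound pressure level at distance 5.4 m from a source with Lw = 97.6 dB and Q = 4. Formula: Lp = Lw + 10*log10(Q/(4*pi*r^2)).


4*pi*r^2 = 4*pi*5.4^2 = 366.435 m^2
Q / (4*pi*r^2) = 4 / 366.435 = 0.010916
Lp = 97.6 + 10*log10(0.010916) = 77.981 dB


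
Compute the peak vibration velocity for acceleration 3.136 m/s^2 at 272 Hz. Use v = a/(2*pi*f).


omega = 2*pi*f = 2*pi*272 = 1709.03 rad/s
v = a / omega = 3.136 / 1709.03 = 0.001835 m/s


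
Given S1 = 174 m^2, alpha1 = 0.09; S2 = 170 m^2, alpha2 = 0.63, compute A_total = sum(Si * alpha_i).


174 * 0.09 = 15.66
170 * 0.63 = 107.1
A_total = 15.66 + 107.1 = 122.76 m^2


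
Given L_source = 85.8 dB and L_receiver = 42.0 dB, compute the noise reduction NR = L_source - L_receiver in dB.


NR = L_source - L_receiver (difference between source and receiving room levels)
NR = 85.8 - 42.0 = 43.8 dB


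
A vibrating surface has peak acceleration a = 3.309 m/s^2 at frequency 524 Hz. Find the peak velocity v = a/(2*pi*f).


omega = 2*pi*f = 2*pi*524 = 3292.39 rad/s
v = a / omega = 3.309 / 3292.39 = 0.001005 m/s


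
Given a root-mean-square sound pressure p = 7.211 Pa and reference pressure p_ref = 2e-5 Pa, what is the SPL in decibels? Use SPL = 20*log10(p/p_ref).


p / p_ref = 7.211 / 2e-5 = 360550
SPL = 20 * log10(360550) = 111.14 dB


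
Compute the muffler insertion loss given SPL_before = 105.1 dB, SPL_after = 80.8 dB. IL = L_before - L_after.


Insertion loss = SPL without muffler - SPL with muffler
IL = 105.1 - 80.8 = 24.3 dB


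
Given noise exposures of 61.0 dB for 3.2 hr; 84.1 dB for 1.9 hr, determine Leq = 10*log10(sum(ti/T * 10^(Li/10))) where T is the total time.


T_total = 3.2 + 1.9 = 5.1 hr
(3.2/5.1) * 10^(61.0/10) = 789914
(1.9/5.1) * 10^(84.1/10) = 9.57598e+07
Sum = 789914 + 9.57598e+07 = 9.65497e+07
Leq = 10*log10(9.65497e+07) = 79.848 dB


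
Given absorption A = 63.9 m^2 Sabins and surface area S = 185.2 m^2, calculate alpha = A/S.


Absorption coefficient = absorbed power / incident power
alpha = A / S = 63.9 / 185.2 = 0.34503


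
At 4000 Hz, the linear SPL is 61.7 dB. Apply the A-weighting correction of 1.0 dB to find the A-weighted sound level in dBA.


A-weighting table: 4000 Hz -> 1.0 dB correction
SPL_A = SPL + correction = 61.7 + (1.0) = 62.7 dBA


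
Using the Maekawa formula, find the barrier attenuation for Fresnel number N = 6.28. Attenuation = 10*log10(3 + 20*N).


3 + 20*N = 3 + 20*6.28 = 128.6
Att = 10*log10(128.6) = 21.092 dB


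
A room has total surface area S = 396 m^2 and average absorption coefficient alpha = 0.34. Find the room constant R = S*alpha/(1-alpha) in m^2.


R = 396 * 0.34 / (1 - 0.34) = 204 m^2


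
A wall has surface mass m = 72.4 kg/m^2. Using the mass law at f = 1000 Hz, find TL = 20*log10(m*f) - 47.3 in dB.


m * f = 72.4 * 1000 = 72400
20*log10(72400) = 97.1948 dB
TL = 97.1948 - 47.3 = 49.895 dB


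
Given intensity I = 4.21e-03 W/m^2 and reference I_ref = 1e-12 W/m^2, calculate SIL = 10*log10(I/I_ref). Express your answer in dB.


I / I_ref = 4.21e-03 / 1e-12 = 4.21e+09
SIL = 10 * log10(4.21e+09) = 96.243 dB


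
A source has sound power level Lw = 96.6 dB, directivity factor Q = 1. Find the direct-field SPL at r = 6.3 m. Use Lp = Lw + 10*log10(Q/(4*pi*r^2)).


4*pi*r^2 = 4*pi*6.3^2 = 498.759 m^2
Q / (4*pi*r^2) = 1 / 498.759 = 0.00200498
Lp = 96.6 + 10*log10(0.00200498) = 69.621 dB


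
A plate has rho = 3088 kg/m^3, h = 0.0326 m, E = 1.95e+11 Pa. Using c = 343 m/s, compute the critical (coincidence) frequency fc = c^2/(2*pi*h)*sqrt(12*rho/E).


12*rho/E = 12*3088/1.95e+11 = 1.90031e-07
sqrt(12*rho/E) = sqrt(1.90031e-07) = 0.000435925
c^2/(2*pi*h) = 343^2/(2*pi*0.0326) = 574369
fc = 574369 * 0.000435925 = 250.38 Hz


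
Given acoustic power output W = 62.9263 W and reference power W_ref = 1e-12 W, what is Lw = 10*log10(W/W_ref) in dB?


W / W_ref = 62.9263 / 1e-12 = 6.29263e+13
Lw = 10 * log10(6.29263e+13) = 137.99 dB


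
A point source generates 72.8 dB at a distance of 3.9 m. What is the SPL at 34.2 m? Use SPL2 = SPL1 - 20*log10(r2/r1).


r2/r1 = 34.2/3.9 = 8.76923
Correction = 20*log10(8.76923) = 18.8592 dB
SPL2 = 72.8 - 18.8592 = 53.941 dB


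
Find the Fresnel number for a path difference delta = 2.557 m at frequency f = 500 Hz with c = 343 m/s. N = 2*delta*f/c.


N = 2*delta*f/c = 2*delta/lambda, where lambda = c/f
lambda = 343 / 500 = 0.686 m
N = 2 * 2.557 / 0.686 = 7.4548


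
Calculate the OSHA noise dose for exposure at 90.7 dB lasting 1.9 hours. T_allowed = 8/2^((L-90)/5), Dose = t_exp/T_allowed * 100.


T_allowed = 8 / 2^((90.7 - 90)/5) = 7.26015 hr
Dose = 1.9 / 7.26015 * 100 = 26.17 %


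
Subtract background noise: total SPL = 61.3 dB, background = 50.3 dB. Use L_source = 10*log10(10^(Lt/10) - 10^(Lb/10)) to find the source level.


10^(61.3/10) = 1.34896e+06
10^(50.3/10) = 107152
Difference = 1.34896e+06 - 107152 = 1.24181e+06
L_source = 10*log10(1.24181e+06) = 60.941 dB


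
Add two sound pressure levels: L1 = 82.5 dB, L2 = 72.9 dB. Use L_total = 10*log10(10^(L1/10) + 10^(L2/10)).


10^(82.5/10) = 1.77828e+08
10^(72.9/10) = 1.94984e+07
Sum = 1.77828e+08 + 1.94984e+07 = 1.97326e+08
L_total = 10*log10(1.97326e+08) = 82.952 dB


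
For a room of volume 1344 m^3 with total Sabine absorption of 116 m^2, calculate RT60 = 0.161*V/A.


RT60 = 0.161 * 1344 / 116 = 1.8654 s


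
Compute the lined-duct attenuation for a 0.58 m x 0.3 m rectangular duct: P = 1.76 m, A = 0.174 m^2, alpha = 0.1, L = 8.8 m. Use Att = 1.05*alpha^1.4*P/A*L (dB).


alpha^1.4 = 0.1^1.4 = 0.0398107
Attenuation rate = 1.05 * alpha^1.4 * P / A
= 1.05 * 0.0398107 * 1.76 / 0.174 = 0.422817 dB/m
Total Att = 0.422817 * 8.8 = 3.7208 dB


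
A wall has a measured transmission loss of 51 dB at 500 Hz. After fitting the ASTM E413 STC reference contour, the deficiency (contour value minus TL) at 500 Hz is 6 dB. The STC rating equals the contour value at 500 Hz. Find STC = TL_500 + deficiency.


By ASTM E413, STC = value of the fitted reference contour at 500 Hz.
Contour value at 500 Hz = TL_500 + deficiency = 51 + 6 = 57
STC = 57


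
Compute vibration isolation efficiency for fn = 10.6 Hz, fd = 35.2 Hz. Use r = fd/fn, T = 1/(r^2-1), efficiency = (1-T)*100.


r = 35.2 / 10.6 = 3.32075
r^2 - 1 = 3.32075^2 - 1 = 10.0274
T = 1/10.0274 = 0.0997267
Efficiency = (1 - 0.0997267)*100 = 90.027 %


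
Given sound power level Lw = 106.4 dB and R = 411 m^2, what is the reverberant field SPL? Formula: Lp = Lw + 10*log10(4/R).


4/R = 4/411 = 0.00973236
Lp = 106.4 + 10*log10(0.00973236) = 86.282 dB


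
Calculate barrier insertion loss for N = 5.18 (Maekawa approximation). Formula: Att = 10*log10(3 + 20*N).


3 + 20*N = 3 + 20*5.18 = 106.6
Att = 10*log10(106.6) = 20.278 dB


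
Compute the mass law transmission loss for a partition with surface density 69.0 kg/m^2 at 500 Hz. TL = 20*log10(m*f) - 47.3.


m * f = 69.0 * 500 = 34500
20*log10(34500) = 90.7564 dB
TL = 90.7564 - 47.3 = 43.456 dB


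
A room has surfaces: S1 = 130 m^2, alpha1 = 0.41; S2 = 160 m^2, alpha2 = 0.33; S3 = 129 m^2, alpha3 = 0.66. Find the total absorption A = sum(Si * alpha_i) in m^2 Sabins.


130 * 0.41 = 53.3
160 * 0.33 = 52.8
129 * 0.66 = 85.14
A_total = 53.3 + 52.8 + 85.14 = 191.24 m^2


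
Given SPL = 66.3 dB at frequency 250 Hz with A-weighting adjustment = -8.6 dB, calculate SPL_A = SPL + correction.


A-weighting table: 250 Hz -> -8.6 dB correction
SPL_A = SPL + correction = 66.3 + (-8.6) = 57.7 dBA


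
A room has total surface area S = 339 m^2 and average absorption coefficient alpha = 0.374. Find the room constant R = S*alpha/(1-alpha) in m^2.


R = 339 * 0.374 / (1 - 0.374) = 202.53 m^2


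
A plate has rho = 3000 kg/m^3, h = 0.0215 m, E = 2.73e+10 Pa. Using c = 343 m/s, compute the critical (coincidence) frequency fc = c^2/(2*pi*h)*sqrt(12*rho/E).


12*rho/E = 12*3000/2.73e+10 = 1.31868e-06
sqrt(12*rho/E) = sqrt(1.31868e-06) = 0.00114834
c^2/(2*pi*h) = 343^2/(2*pi*0.0215) = 870903
fc = 870903 * 0.00114834 = 1000.1 Hz


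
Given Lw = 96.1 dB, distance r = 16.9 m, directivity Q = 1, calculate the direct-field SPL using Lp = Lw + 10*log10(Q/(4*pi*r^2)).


4*pi*r^2 = 4*pi*16.9^2 = 3589.08 m^2
Q / (4*pi*r^2) = 1 / 3589.08 = 0.000278623
Lp = 96.1 + 10*log10(0.000278623) = 60.55 dB


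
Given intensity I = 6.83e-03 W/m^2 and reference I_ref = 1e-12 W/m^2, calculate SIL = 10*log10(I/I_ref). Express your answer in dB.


I / I_ref = 6.83e-03 / 1e-12 = 6.83e+09
SIL = 10 * log10(6.83e+09) = 98.344 dB


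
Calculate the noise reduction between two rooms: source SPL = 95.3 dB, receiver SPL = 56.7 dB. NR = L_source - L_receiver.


NR = L_source - L_receiver (difference between source and receiving room levels)
NR = 95.3 - 56.7 = 38.6 dB


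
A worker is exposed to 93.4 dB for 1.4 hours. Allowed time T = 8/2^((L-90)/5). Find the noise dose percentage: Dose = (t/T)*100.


T_allowed = 8 / 2^((93.4 - 90)/5) = 4.99332 hr
Dose = 1.4 / 4.99332 * 100 = 28.037 %


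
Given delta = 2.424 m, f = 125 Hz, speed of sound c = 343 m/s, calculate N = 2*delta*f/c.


N = 2*delta*f/c = 2*delta/lambda, where lambda = c/f
lambda = 343 / 125 = 2.744 m
N = 2 * 2.424 / 2.744 = 1.7668


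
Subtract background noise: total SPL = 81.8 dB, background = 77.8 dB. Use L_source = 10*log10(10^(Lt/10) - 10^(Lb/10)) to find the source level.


10^(81.8/10) = 1.51356e+08
10^(77.8/10) = 6.0256e+07
Difference = 1.51356e+08 - 6.0256e+07 = 9.11e+07
L_source = 10*log10(9.11e+07) = 79.595 dB


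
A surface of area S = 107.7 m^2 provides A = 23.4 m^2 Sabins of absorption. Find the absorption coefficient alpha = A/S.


Absorption coefficient = absorbed power / incident power
alpha = A / S = 23.4 / 107.7 = 0.21727


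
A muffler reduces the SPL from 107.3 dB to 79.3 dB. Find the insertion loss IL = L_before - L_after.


Insertion loss = SPL without muffler - SPL with muffler
IL = 107.3 - 79.3 = 28 dB


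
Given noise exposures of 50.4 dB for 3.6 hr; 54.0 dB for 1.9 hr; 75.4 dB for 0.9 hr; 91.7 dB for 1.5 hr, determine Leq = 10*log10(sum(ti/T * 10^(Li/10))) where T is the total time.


T_total = 3.6 + 1.9 + 0.9 + 1.5 = 7.9 hr
(3.6/7.9) * 10^(50.4/10) = 49966.1
(1.9/7.9) * 10^(54.0/10) = 60412.5
(0.9/7.9) * 10^(75.4/10) = 3.95017e+06
(1.5/7.9) * 10^(91.7/10) = 2.80843e+08
Sum = 49966.1 + 60412.5 + 3.95017e+06 + 2.80843e+08 = 2.84904e+08
Leq = 10*log10(2.84904e+08) = 84.547 dB


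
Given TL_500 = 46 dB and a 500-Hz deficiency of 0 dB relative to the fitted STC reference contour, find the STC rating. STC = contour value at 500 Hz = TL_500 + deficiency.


By ASTM E413, STC = value of the fitted reference contour at 500 Hz.
Contour value at 500 Hz = TL_500 + deficiency = 46 + 0 = 46
STC = 46


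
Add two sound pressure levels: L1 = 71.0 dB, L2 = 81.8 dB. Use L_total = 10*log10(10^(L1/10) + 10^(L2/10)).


10^(71.0/10) = 1.25893e+07
10^(81.8/10) = 1.51356e+08
Sum = 1.25893e+07 + 1.51356e+08 = 1.63945e+08
L_total = 10*log10(1.63945e+08) = 82.147 dB


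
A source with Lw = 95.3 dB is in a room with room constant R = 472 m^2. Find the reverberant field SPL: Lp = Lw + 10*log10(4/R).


4/R = 4/472 = 0.00847458
Lp = 95.3 + 10*log10(0.00847458) = 74.581 dB


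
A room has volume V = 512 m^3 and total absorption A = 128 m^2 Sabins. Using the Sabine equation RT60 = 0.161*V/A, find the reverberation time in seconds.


RT60 = 0.161 * 512 / 128 = 0.644 s


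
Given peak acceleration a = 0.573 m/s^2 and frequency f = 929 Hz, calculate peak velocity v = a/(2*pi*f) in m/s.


omega = 2*pi*f = 2*pi*929 = 5837.08 rad/s
v = a / omega = 0.573 / 5837.08 = 9.8166e-05 m/s


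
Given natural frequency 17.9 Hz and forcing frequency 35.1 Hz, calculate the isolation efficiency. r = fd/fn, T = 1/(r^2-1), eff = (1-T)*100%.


r = 35.1 / 17.9 = 1.96089
r^2 - 1 = 1.96089^2 - 1 = 2.84509
T = 1/2.84509 = 0.351483
Efficiency = (1 - 0.351483)*100 = 64.852 %


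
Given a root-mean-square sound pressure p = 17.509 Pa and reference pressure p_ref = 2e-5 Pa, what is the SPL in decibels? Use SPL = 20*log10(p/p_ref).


p / p_ref = 17.509 / 2e-5 = 875450
SPL = 20 * log10(875450) = 118.84 dB


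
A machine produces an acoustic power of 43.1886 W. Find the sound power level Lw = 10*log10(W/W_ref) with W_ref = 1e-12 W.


W / W_ref = 43.1886 / 1e-12 = 4.31886e+13
Lw = 10 * log10(4.31886e+13) = 136.35 dB


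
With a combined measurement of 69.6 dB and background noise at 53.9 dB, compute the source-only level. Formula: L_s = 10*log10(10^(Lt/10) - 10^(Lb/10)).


10^(69.6/10) = 9.12011e+06
10^(53.9/10) = 245471
Difference = 9.12011e+06 - 245471 = 8.87464e+06
L_source = 10*log10(8.87464e+06) = 69.482 dB


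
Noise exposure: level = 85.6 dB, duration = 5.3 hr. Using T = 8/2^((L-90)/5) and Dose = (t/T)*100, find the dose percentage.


T_allowed = 8 / 2^((85.6 - 90)/5) = 14.723 hr
Dose = 5.3 / 14.723 * 100 = 35.998 %


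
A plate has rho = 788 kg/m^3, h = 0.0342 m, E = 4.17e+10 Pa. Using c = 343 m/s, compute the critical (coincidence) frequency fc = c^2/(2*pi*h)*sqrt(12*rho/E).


12*rho/E = 12*788/4.17e+10 = 2.26763e-07
sqrt(12*rho/E) = sqrt(2.26763e-07) = 0.000476196
c^2/(2*pi*h) = 343^2/(2*pi*0.0342) = 547498
fc = 547498 * 0.000476196 = 260.72 Hz


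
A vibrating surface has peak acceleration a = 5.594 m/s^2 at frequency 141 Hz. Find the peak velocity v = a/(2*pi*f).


omega = 2*pi*f = 2*pi*141 = 885.929 rad/s
v = a / omega = 5.594 / 885.929 = 0.0063143 m/s


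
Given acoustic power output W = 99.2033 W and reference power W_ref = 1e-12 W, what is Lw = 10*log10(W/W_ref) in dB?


W / W_ref = 99.2033 / 1e-12 = 9.92033e+13
Lw = 10 * log10(9.92033e+13) = 139.97 dB


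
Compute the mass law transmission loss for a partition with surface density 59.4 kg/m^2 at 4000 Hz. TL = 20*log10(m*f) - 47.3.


m * f = 59.4 * 4000 = 237600
20*log10(237600) = 107.517 dB
TL = 107.517 - 47.3 = 60.217 dB


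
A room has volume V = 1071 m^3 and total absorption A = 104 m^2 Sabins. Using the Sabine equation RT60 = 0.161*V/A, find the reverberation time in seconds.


RT60 = 0.161 * 1071 / 104 = 1.658 s


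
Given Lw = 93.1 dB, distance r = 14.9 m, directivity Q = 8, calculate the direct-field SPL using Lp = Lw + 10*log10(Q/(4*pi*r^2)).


4*pi*r^2 = 4*pi*14.9^2 = 2789.86 m^2
Q / (4*pi*r^2) = 8 / 2789.86 = 0.00286753
Lp = 93.1 + 10*log10(0.00286753) = 67.675 dB


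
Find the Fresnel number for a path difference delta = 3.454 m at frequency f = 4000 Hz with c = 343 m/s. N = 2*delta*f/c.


N = 2*delta*f/c = 2*delta/lambda, where lambda = c/f
lambda = 343 / 4000 = 0.08575 m
N = 2 * 3.454 / 0.08575 = 80.56


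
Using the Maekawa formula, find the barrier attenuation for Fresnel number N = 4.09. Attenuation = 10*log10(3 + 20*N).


3 + 20*N = 3 + 20*4.09 = 84.8
Att = 10*log10(84.8) = 19.284 dB


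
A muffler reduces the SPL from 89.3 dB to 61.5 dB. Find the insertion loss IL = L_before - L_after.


Insertion loss = SPL without muffler - SPL with muffler
IL = 89.3 - 61.5 = 27.8 dB


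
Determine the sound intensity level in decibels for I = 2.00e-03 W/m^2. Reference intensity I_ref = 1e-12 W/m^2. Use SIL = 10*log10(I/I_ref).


I / I_ref = 2.00e-03 / 1e-12 = 2e+09
SIL = 10 * log10(2e+09) = 93.01 dB


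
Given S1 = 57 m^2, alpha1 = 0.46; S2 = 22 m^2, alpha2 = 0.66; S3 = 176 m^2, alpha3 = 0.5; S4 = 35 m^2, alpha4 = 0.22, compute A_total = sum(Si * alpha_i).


57 * 0.46 = 26.22
22 * 0.66 = 14.52
176 * 0.5 = 88
35 * 0.22 = 7.7
A_total = 26.22 + 14.52 + 88 + 7.7 = 136.44 m^2


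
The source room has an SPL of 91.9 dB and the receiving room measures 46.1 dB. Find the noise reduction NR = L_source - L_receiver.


NR = L_source - L_receiver (difference between source and receiving room levels)
NR = 91.9 - 46.1 = 45.8 dB


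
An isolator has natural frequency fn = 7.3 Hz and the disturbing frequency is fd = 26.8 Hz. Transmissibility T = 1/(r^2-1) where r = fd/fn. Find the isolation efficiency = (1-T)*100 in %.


r = 26.8 / 7.3 = 3.67123
r^2 - 1 = 3.67123^2 - 1 = 12.4779
T = 1/12.4779 = 0.0801417
Efficiency = (1 - 0.0801417)*100 = 91.986 %


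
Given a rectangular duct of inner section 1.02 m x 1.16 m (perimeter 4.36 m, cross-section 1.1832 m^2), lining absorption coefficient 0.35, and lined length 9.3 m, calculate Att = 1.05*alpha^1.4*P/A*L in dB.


alpha^1.4 = 0.35^1.4 = 0.229983
Attenuation rate = 1.05 * alpha^1.4 * P / A
= 1.05 * 0.229983 * 4.36 / 1.1832 = 0.889843 dB/m
Total Att = 0.889843 * 9.3 = 8.2755 dB


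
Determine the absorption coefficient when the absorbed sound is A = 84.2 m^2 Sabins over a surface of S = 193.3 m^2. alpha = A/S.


Absorption coefficient = absorbed power / incident power
alpha = A / S = 84.2 / 193.3 = 0.43559


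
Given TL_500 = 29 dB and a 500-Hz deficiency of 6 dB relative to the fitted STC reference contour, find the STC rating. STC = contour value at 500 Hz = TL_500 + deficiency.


By ASTM E413, STC = value of the fitted reference contour at 500 Hz.
Contour value at 500 Hz = TL_500 + deficiency = 29 + 6 = 35
STC = 35


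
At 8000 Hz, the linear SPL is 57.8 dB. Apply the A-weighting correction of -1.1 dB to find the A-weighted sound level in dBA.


A-weighting table: 8000 Hz -> -1.1 dB correction
SPL_A = SPL + correction = 57.8 + (-1.1) = 56.7 dBA


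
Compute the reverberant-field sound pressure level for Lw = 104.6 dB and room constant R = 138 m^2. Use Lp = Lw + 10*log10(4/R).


4/R = 4/138 = 0.0289855
Lp = 104.6 + 10*log10(0.0289855) = 89.222 dB


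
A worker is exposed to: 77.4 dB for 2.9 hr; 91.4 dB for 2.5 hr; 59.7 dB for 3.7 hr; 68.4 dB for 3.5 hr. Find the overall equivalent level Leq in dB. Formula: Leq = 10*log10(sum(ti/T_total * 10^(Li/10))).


T_total = 2.9 + 2.5 + 3.7 + 3.5 = 12.6 hr
(2.9/12.6) * 10^(77.4/10) = 1.26482e+07
(2.5/12.6) * 10^(91.4/10) = 2.73886e+08
(3.7/12.6) * 10^(59.7/10) = 274051
(3.5/12.6) * 10^(68.4/10) = 1.92175e+06
Sum = 1.26482e+07 + 2.73886e+08 + 274051 + 1.92175e+06 = 2.8873e+08
Leq = 10*log10(2.8873e+08) = 84.605 dB


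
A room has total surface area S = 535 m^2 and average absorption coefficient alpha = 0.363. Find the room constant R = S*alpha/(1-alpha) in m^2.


R = 535 * 0.363 / (1 - 0.363) = 304.87 m^2


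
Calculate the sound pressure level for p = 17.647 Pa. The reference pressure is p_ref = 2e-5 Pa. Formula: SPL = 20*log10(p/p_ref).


p / p_ref = 17.647 / 2e-5 = 882350
SPL = 20 * log10(882350) = 118.91 dB


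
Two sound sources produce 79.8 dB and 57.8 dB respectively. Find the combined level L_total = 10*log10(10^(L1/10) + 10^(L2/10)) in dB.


10^(79.8/10) = 9.54993e+07
10^(57.8/10) = 602560
Sum = 9.54993e+07 + 602560 = 9.61019e+07
L_total = 10*log10(9.61019e+07) = 79.827 dB


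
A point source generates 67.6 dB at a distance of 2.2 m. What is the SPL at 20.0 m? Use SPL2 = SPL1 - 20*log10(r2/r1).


r2/r1 = 20.0/2.2 = 9.09091
Correction = 20*log10(9.09091) = 19.1721 dB
SPL2 = 67.6 - 19.1721 = 48.428 dB


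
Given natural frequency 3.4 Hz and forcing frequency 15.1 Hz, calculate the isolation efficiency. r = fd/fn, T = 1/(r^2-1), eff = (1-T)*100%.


r = 15.1 / 3.4 = 4.44118
r^2 - 1 = 4.44118^2 - 1 = 18.7241
T = 1/18.7241 = 0.0534071
Efficiency = (1 - 0.0534071)*100 = 94.659 %


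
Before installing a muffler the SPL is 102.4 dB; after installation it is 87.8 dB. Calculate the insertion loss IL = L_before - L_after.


Insertion loss = SPL without muffler - SPL with muffler
IL = 102.4 - 87.8 = 14.6 dB


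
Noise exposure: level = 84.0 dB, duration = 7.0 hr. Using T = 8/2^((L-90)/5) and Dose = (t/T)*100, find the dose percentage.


T_allowed = 8 / 2^((84.0 - 90)/5) = 18.3792 hr
Dose = 7.0 / 18.3792 * 100 = 38.087 %


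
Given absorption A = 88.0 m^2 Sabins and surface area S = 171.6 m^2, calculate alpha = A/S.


Absorption coefficient = absorbed power / incident power
alpha = A / S = 88.0 / 171.6 = 0.51282


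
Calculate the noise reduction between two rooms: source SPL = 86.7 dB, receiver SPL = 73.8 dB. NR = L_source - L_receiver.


NR = L_source - L_receiver (difference between source and receiving room levels)
NR = 86.7 - 73.8 = 12.9 dB


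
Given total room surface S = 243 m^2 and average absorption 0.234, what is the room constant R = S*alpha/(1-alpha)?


R = 243 * 0.234 / (1 - 0.234) = 74.232 m^2


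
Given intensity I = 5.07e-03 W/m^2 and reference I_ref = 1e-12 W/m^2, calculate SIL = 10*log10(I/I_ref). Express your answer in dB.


I / I_ref = 5.07e-03 / 1e-12 = 5.07e+09
SIL = 10 * log10(5.07e+09) = 97.05 dB


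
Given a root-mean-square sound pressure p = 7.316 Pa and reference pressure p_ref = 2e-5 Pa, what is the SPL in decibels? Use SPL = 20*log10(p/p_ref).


p / p_ref = 7.316 / 2e-5 = 365800
SPL = 20 * log10(365800) = 111.26 dB


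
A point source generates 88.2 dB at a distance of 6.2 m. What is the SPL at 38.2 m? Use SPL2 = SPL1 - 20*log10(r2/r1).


r2/r1 = 38.2/6.2 = 6.16129
Correction = 20*log10(6.16129) = 15.7934 dB
SPL2 = 88.2 - 15.7934 = 72.407 dB


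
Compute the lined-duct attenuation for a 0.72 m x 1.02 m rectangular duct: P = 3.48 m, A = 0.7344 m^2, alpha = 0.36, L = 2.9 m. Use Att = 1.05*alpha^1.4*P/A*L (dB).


alpha^1.4 = 0.36^1.4 = 0.239234
Attenuation rate = 1.05 * alpha^1.4 * P / A
= 1.05 * 0.239234 * 3.48 / 0.7344 = 1.19031 dB/m
Total Att = 1.19031 * 2.9 = 3.4519 dB


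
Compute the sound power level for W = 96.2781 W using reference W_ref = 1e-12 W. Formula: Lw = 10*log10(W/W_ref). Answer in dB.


W / W_ref = 96.2781 / 1e-12 = 9.62781e+13
Lw = 10 * log10(9.62781e+13) = 139.84 dB


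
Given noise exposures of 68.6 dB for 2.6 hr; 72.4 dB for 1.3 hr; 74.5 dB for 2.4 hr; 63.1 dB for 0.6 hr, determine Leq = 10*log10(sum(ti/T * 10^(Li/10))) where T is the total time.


T_total = 2.6 + 1.3 + 2.4 + 0.6 = 6.9 hr
(2.6/6.9) * 10^(68.6/10) = 2.72976e+06
(1.3/6.9) * 10^(72.4/10) = 3.27412e+06
(2.4/6.9) * 10^(74.5/10) = 9.80307e+06
(0.6/6.9) * 10^(63.1/10) = 177542
Sum = 2.72976e+06 + 3.27412e+06 + 9.80307e+06 + 177542 = 1.59845e+07
Leq = 10*log10(1.59845e+07) = 72.037 dB


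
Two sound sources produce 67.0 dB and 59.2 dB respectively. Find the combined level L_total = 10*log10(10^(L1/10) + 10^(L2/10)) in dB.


10^(67.0/10) = 5.01187e+06
10^(59.2/10) = 831764
Sum = 5.01187e+06 + 831764 = 5.84363e+06
L_total = 10*log10(5.84363e+06) = 67.667 dB


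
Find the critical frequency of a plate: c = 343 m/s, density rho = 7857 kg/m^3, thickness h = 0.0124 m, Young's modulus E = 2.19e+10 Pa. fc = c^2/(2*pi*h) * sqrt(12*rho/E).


12*rho/E = 12*7857/2.19e+10 = 4.30521e-06
sqrt(12*rho/E) = sqrt(4.30521e-06) = 0.0020749
c^2/(2*pi*h) = 343^2/(2*pi*0.0124) = 1.51003e+06
fc = 1.51003e+06 * 0.0020749 = 3133.2 Hz


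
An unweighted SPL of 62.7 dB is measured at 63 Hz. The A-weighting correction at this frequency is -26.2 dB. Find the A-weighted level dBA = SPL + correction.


A-weighting table: 63 Hz -> -26.2 dB correction
SPL_A = SPL + correction = 62.7 + (-26.2) = 36.5 dBA


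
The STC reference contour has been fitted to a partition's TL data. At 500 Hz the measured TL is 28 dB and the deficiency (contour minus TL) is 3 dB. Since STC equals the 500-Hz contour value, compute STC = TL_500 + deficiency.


By ASTM E413, STC = value of the fitted reference contour at 500 Hz.
Contour value at 500 Hz = TL_500 + deficiency = 28 + 3 = 31
STC = 31


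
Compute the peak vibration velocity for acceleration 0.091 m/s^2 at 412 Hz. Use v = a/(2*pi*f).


omega = 2*pi*f = 2*pi*412 = 2588.67 rad/s
v = a / omega = 0.091 / 2588.67 = 3.5153e-05 m/s


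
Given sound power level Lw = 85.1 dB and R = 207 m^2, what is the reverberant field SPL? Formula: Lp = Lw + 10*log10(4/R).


4/R = 4/207 = 0.0193237
Lp = 85.1 + 10*log10(0.0193237) = 67.961 dB


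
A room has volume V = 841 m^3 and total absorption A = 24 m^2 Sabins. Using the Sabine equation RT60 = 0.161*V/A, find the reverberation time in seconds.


RT60 = 0.161 * 841 / 24 = 5.6417 s


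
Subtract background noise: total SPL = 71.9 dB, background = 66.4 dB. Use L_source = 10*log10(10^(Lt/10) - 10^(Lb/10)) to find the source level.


10^(71.9/10) = 1.54882e+07
10^(66.4/10) = 4.36516e+06
Difference = 1.54882e+07 - 4.36516e+06 = 1.1123e+07
L_source = 10*log10(1.1123e+07) = 70.462 dB


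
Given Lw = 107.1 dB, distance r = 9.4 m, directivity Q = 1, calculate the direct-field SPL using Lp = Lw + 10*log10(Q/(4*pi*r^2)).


4*pi*r^2 = 4*pi*9.4^2 = 1110.36 m^2
Q / (4*pi*r^2) = 1 / 1110.36 = 0.000900609
Lp = 107.1 + 10*log10(0.000900609) = 76.645 dB


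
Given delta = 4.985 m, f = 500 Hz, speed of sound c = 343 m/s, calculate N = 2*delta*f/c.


N = 2*delta*f/c = 2*delta/lambda, where lambda = c/f
lambda = 343 / 500 = 0.686 m
N = 2 * 4.985 / 0.686 = 14.534


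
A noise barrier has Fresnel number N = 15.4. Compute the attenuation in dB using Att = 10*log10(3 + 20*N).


3 + 20*N = 3 + 20*15.4 = 311
Att = 10*log10(311) = 24.928 dB


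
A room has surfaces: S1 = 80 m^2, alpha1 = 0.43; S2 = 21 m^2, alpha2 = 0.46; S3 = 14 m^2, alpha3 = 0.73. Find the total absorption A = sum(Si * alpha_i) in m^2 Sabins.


80 * 0.43 = 34.4
21 * 0.46 = 9.66
14 * 0.73 = 10.22
A_total = 34.4 + 9.66 + 10.22 = 54.28 m^2


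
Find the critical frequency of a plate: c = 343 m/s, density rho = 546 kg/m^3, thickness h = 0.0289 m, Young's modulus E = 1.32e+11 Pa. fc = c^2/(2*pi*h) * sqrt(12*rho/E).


12*rho/E = 12*546/1.32e+11 = 4.96364e-08
sqrt(12*rho/E) = sqrt(4.96364e-08) = 0.000222792
c^2/(2*pi*h) = 343^2/(2*pi*0.0289) = 647904
fc = 647904 * 0.000222792 = 144.35 Hz


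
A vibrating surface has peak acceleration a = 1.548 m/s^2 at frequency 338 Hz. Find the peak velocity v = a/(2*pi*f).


omega = 2*pi*f = 2*pi*338 = 2123.72 rad/s
v = a / omega = 1.548 / 2123.72 = 0.00072891 m/s


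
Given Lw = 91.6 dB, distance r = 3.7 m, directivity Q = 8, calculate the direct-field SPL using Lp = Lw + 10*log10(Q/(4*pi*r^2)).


4*pi*r^2 = 4*pi*3.7^2 = 172.034 m^2
Q / (4*pi*r^2) = 8 / 172.034 = 0.0465024
Lp = 91.6 + 10*log10(0.0465024) = 78.275 dB


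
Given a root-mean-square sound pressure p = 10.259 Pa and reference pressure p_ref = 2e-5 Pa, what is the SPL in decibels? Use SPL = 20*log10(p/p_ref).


p / p_ref = 10.259 / 2e-5 = 512950
SPL = 20 * log10(512950) = 114.2 dB


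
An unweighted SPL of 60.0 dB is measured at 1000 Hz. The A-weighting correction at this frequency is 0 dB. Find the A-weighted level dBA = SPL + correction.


A-weighting table: 1000 Hz -> 0 dB correction
SPL_A = SPL + correction = 60.0 + (0) = 60 dBA


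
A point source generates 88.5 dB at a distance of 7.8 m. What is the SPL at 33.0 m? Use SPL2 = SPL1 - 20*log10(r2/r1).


r2/r1 = 33.0/7.8 = 4.23077
Correction = 20*log10(4.23077) = 12.5284 dB
SPL2 = 88.5 - 12.5284 = 75.972 dB


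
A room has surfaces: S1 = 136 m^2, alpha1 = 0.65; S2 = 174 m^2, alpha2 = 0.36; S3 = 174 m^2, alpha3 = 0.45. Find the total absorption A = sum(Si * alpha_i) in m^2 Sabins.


136 * 0.65 = 88.4
174 * 0.36 = 62.64
174 * 0.45 = 78.3
A_total = 88.4 + 62.64 + 78.3 = 229.34 m^2


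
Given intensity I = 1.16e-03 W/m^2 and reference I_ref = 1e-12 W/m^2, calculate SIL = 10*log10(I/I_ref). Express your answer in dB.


I / I_ref = 1.16e-03 / 1e-12 = 1.16e+09
SIL = 10 * log10(1.16e+09) = 90.645 dB


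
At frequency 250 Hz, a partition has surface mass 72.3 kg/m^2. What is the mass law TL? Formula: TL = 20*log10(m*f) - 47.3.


m * f = 72.3 * 250 = 18075
20*log10(18075) = 85.1416 dB
TL = 85.1416 - 47.3 = 37.842 dB


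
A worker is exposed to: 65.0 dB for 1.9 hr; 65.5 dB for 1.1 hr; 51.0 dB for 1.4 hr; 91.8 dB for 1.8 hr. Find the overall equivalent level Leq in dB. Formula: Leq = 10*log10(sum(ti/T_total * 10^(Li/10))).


T_total = 1.9 + 1.1 + 1.4 + 1.8 = 6.2 hr
(1.9/6.2) * 10^(65.0/10) = 969085
(1.1/6.2) * 10^(65.5/10) = 629508
(1.4/6.2) * 10^(51.0/10) = 28427.3
(1.8/6.2) * 10^(91.8/10) = 4.39421e+08
Sum = 969085 + 629508 + 28427.3 + 4.39421e+08 = 4.41048e+08
Leq = 10*log10(4.41048e+08) = 86.445 dB


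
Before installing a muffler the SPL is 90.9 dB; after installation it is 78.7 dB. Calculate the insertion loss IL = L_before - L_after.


Insertion loss = SPL without muffler - SPL with muffler
IL = 90.9 - 78.7 = 12.2 dB


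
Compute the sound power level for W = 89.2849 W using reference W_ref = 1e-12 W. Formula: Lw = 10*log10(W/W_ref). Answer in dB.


W / W_ref = 89.2849 / 1e-12 = 8.92849e+13
Lw = 10 * log10(8.92849e+13) = 139.51 dB


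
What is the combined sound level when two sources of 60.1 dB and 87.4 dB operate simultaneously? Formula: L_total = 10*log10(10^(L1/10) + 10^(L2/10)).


10^(60.1/10) = 1.02329e+06
10^(87.4/10) = 5.49541e+08
Sum = 1.02329e+06 + 5.49541e+08 = 5.50564e+08
L_total = 10*log10(5.50564e+08) = 87.408 dB


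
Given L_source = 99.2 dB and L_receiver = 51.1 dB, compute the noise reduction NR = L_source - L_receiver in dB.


NR = L_source - L_receiver (difference between source and receiving room levels)
NR = 99.2 - 51.1 = 48.1 dB


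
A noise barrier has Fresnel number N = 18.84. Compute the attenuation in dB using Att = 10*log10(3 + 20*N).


3 + 20*N = 3 + 20*18.84 = 379.8
Att = 10*log10(379.8) = 25.796 dB


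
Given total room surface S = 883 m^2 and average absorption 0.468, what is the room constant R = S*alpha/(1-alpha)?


R = 883 * 0.468 / (1 - 0.468) = 776.77 m^2


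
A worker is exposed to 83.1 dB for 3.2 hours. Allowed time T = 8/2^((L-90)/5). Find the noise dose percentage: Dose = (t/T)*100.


T_allowed = 8 / 2^((83.1 - 90)/5) = 20.8215 hr
Dose = 3.2 / 20.8215 * 100 = 15.369 %


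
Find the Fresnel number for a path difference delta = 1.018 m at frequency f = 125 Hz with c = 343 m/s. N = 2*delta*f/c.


N = 2*delta*f/c = 2*delta/lambda, where lambda = c/f
lambda = 343 / 125 = 2.744 m
N = 2 * 1.018 / 2.744 = 0.74198


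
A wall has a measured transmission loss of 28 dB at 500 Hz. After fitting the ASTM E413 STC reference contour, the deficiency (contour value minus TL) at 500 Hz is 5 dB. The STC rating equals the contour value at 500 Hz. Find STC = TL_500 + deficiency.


By ASTM E413, STC = value of the fitted reference contour at 500 Hz.
Contour value at 500 Hz = TL_500 + deficiency = 28 + 5 = 33
STC = 33


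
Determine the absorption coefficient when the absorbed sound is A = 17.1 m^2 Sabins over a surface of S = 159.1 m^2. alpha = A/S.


Absorption coefficient = absorbed power / incident power
alpha = A / S = 17.1 / 159.1 = 0.10748


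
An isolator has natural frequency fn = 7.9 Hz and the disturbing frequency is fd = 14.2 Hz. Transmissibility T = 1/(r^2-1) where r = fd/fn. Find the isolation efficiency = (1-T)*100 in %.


r = 14.2 / 7.9 = 1.79747
r^2 - 1 = 1.79747^2 - 1 = 2.2309
T = 1/2.2309 = 0.44825
Efficiency = (1 - 0.44825)*100 = 55.175 %


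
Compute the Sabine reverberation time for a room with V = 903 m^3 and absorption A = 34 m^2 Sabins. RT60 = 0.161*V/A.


RT60 = 0.161 * 903 / 34 = 4.276 s


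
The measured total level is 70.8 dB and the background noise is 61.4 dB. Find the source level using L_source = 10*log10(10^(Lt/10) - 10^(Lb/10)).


10^(70.8/10) = 1.20226e+07
10^(61.4/10) = 1.38038e+06
Difference = 1.20226e+07 - 1.38038e+06 = 1.06422e+07
L_source = 10*log10(1.06422e+07) = 70.27 dB


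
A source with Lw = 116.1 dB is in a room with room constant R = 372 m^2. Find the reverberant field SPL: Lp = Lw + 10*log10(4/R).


4/R = 4/372 = 0.0107527
Lp = 116.1 + 10*log10(0.0107527) = 96.415 dB


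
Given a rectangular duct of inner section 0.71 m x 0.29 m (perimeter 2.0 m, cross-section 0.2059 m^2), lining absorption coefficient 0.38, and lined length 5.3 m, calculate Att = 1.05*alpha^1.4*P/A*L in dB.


alpha^1.4 = 0.38^1.4 = 0.258046
Attenuation rate = 1.05 * alpha^1.4 * P / A
= 1.05 * 0.258046 * 2.0 / 0.2059 = 2.63184 dB/m
Total Att = 2.63184 * 5.3 = 13.949 dB


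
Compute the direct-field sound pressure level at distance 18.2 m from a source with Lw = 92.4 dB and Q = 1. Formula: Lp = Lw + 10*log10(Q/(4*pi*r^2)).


4*pi*r^2 = 4*pi*18.2^2 = 4162.48 m^2
Q / (4*pi*r^2) = 1 / 4162.48 = 0.000240241
Lp = 92.4 + 10*log10(0.000240241) = 56.206 dB


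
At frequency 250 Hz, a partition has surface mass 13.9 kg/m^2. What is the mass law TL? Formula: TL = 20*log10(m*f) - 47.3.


m * f = 13.9 * 250 = 3475
20*log10(3475) = 70.8191 dB
TL = 70.8191 - 47.3 = 23.519 dB


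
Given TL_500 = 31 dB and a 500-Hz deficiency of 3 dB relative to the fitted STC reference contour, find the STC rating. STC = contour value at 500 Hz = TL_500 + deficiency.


By ASTM E413, STC = value of the fitted reference contour at 500 Hz.
Contour value at 500 Hz = TL_500 + deficiency = 31 + 3 = 34
STC = 34
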